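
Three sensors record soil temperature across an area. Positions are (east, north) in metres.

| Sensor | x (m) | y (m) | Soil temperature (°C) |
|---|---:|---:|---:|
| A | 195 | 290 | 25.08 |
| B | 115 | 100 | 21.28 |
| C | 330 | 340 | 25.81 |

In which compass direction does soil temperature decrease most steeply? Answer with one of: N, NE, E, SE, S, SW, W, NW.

Taking A as reference: B−A = (-80, -190, -3.80); C−A = (135, 50, +0.73).
Determinant of the coordinate differences = (-80)·50 − 135·(-190) = 21650.
∂T/∂x = [(-3.80)·50 − (+0.73)·(-190)] / 21650 = -0.002370
∂T/∂y = [(-80)·(+0.73) − 135·(-3.80)] / 21650 = +0.02100
Steepest decrease is along −∇f = (+0.002370 E, -0.02100 N) → south.

S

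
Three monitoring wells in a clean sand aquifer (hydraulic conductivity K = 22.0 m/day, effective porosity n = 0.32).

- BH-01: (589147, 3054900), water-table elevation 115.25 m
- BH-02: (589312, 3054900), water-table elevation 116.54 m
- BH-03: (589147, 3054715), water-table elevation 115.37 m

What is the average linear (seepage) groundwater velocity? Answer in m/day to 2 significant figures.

0.54 m/day

∂h/∂x = (116.54 − 115.25) / (589312 − 589147) = +0.007818
∂h/∂y = (115.37 − 115.25) / (3054715 − 3054900) = -0.0006486
|∇h| = √(0.007818² + -0.0006486²) = 0.007845
Seepage velocity v = K·i/n = 22.0 × 0.007845 / 0.32 = 0.5393 m/day.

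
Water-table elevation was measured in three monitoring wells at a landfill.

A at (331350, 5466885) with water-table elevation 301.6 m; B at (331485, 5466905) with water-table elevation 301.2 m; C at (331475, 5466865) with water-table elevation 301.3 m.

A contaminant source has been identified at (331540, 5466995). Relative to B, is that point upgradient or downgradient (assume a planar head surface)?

downgradient

With h = a·x + b·y + c and A as origin, the differences give:
  135·a + 20·b = -0.4
  125·a + (-20)·b = -0.3
Eliminate b (×(-20) and ×20, subtract): -5200·a = 14.00 → a = ∂h/∂x = -0.002692
Back-substitute: b = ∂h/∂y = -0.001827.
Head at (331540, 5466995) = 301.6 + (-0.002692)·(190) + (-0.001827)·(110) = 300.89 m.
That is lower than the 301.2 m at B, so the point is downgradient.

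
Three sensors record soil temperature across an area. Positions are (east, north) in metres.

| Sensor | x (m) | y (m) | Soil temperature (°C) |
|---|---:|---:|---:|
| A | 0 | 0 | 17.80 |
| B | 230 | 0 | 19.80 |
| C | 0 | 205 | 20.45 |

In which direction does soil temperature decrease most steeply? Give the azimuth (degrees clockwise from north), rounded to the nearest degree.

∂T/∂x = (19.80 − 17.80) / (230 − 0) = +0.008696
∂T/∂y = (20.45 − 17.80) / (205 − 0) = +0.01293
Steepest decrease is along −∇f: components (-0.008696 E, -0.01293 N).
Azimuth = atan2(-0.008696, -0.01293) = 213.9° ≈ 214°.

214°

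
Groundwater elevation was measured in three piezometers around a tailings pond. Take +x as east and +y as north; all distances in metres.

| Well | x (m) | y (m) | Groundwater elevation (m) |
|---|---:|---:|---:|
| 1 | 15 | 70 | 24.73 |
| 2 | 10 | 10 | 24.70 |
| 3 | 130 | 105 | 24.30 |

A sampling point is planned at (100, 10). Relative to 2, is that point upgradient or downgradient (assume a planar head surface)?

Taking 1 as reference: 2−1 = (-5, -60, -0.03); 3−1 = (115, 35, -0.43).
Solve a·Δx + b·Δy = Δh: det = (-5)·35 − 115·(-60) = 6725.
∂h/∂x = [(-0.03)·35 − (-0.43)·(-60)] / 6725 = -0.003993
∂h/∂y = [(-5)·(-0.43) − 115·(-0.03)] / 6725 = +0.0008327
Head at (100, 10) = 24.73 + (-0.003993)·(85) + (+0.0008327)·(-60) = 24.34 m.
That is lower than the 24.70 m at 2, so the point is downgradient.

downgradient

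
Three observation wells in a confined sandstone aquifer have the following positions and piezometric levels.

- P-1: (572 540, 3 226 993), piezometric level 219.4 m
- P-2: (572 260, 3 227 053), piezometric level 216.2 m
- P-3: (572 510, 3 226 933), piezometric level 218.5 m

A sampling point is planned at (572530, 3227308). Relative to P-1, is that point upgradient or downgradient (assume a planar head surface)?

upgradient

Taking P-1 as reference: P-2−P-1 = (-280, 60, -3.2); P-3−P-1 = (-30, -60, -0.9).
Solve a·Δx + b·Δy = Δh: det = (-280)·(-60) − (-30)·60 = 18600.
∂h/∂x = [(-3.2)·(-60) − (-0.9)·60] / 18600 = +0.01323
∂h/∂y = [(-280)·(-0.9) − (-30)·(-3.2)] / 18600 = +0.008387
Head at (572530, 3227308) = 219.4 + (+0.01323)·(-10) + (+0.008387)·(315) = 221.91 m.
That is higher than the 219.4 m at P-1, so the point is upgradient.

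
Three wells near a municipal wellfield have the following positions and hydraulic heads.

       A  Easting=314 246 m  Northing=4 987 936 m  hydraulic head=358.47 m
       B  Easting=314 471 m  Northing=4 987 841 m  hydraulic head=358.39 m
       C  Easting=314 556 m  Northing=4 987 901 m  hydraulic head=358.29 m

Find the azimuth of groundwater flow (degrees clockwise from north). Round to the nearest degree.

042°

With h = a·x + b·y + c and A as origin, the differences give:
  225·a + (-95)·b = -0.08
  310·a + (-35)·b = -0.18
Eliminate b (×(-35) and ×(-95), subtract): 21575·a = -14.300 → a = ∂h/∂x = -0.0006628
Back-substitute: b = ∂h/∂y = -0.0007277.
Flow direction (−∇h) has components (+0.0006628 E, +0.0007277 N).
Azimuth = atan2(E, N) = atan2(+0.0006628, +0.0007277) = 42.3° ≈ 042°.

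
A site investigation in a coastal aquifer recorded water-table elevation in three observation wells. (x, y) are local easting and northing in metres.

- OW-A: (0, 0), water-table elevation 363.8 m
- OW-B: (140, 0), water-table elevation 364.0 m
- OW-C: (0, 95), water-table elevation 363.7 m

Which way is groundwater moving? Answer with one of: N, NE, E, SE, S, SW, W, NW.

NW

∂h/∂x = (364.0 − 363.8) / (140 − 0) = +0.001429
∂h/∂y = (363.7 − 363.8) / (95 − 0) = -0.001053
Flow = −∇h = (-0.001429 east, +0.001053 north), which points northwest.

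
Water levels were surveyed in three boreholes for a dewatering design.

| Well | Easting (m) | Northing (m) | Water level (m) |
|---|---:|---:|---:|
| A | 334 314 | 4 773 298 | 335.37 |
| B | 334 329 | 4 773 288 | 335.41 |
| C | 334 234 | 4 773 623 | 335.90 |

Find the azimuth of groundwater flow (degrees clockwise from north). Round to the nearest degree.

With h = a·x + b·y + c and A as origin, the differences give:
  15·a + (-10)·b = +0.04
  (-80)·a + 325·b = +0.53
Eliminate b (×325 and ×(-10), subtract): 4075·a = 18.300 → a = ∂h/∂x = +0.004491
Back-substitute: b = ∂h/∂y = +0.002736.
Flow direction (−∇h) has components (-0.004491 E, -0.002736 N).
Azimuth = atan2(E, N) = atan2(-0.004491, -0.002736) = 238.6° ≈ 239°.

239°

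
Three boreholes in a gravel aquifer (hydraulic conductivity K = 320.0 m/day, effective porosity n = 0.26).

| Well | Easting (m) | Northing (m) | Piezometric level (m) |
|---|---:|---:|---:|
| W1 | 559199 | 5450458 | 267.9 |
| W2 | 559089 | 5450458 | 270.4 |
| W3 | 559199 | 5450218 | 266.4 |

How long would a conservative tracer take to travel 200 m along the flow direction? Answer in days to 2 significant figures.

∂h/∂x = (270.4 − 267.9) / (559089 − 559199) = -0.02273
∂h/∂y = (266.4 − 267.9) / (5450218 − 5450458) = +0.006250
|∇h| = √(-0.02273² + 0.006250²) = 0.02357
Seepage velocity v = K·i/n = 320.0 × 0.02357 / 0.26 = 29.01 m/day.
t = 200 / 29.01 = 6.894 days.

6.9 days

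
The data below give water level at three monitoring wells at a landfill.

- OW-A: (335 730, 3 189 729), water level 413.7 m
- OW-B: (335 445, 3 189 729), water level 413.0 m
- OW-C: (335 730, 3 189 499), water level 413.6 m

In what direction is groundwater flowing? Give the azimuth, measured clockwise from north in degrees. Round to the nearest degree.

260°

∂h/∂x = (413.0 − 413.7) / (335445 − 335730) = +0.002456
∂h/∂y = (413.6 − 413.7) / (3189499 − 3189729) = +0.0004348
Flow direction (−∇h) has components (-0.002456 E, -0.0004348 N).
Azimuth = atan2(E, N) = atan2(-0.002456, -0.0004348) = 260.0° ≈ 260°.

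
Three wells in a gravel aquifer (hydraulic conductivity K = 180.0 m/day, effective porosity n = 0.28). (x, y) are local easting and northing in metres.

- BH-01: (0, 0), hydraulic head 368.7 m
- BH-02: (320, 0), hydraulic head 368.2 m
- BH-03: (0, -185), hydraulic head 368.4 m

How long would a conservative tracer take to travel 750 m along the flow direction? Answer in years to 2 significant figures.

∂h/∂x = (368.2 − 368.7) / (320 − 0) = -0.001563
∂h/∂y = (368.4 − 368.7) / (-185 − 0) = +0.001622
|∇h| = √(-0.001563² + 0.001622²) = 0.002253
Seepage velocity v = K·i/n = 180.0 × 0.002253 / 0.28 = 1.448 m/day.
t = 750 / 1.448 = 518 days = 1.42 years.

1.4 years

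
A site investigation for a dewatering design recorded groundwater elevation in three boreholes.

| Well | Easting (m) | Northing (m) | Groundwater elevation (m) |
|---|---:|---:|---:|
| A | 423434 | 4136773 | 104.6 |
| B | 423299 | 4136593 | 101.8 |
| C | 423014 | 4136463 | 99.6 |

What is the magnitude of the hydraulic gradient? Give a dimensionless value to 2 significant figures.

0.015

Taking A as reference: B−A = (-135, -180, -2.8); C−A = (-420, -310, -5.0).
Determinant of the coordinate differences = (-135)·(-310) − (-420)·(-180) = -33750.
∂h/∂x = [(-2.8)·(-310) − (-5.0)·(-180)] / -33750 = +0.0009481
∂h/∂y = [(-135)·(-5.0) − (-420)·(-2.8)] / -33750 = +0.01484
|∇h| = √(0.0009481² + 0.01484²) = 0.01487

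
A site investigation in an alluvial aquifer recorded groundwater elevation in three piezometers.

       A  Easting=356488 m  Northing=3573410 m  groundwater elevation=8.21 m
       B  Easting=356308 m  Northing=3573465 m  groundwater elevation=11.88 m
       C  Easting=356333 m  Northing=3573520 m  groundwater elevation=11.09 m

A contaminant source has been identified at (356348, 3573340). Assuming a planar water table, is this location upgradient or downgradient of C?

With h = a·x + b·y + c and A as origin, the differences give:
  (-180)·a + 55·b = +3.67
  (-155)·a + 110·b = +2.88
Eliminate b (×110 and ×55, subtract): -11275·a = 245.300 → a = ∂h/∂x = -0.02176
Back-substitute: b = ∂h/∂y = -0.004475.
Head at (356348, 3573340) = 8.21 + (-0.02176)·(-140) + (-0.004475)·(-70) = 11.57 m.
That is higher than the 11.09 m at C, so the point is upgradient.

upgradient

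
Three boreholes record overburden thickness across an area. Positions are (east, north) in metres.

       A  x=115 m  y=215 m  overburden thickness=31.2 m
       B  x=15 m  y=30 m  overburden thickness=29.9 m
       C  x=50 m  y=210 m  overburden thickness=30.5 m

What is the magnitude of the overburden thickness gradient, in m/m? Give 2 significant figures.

0.011 m/m

Three-point gradient (reference A): Δ to B = (-100, -185, -1.3), Δ to C = (-65, -5, -0.7).
∂d/∂x = +0.01067, ∂d/∂y = +0.001258 (det = -11525).
|∇f| = √(0.01067² + 0.001258²) = 0.01074 m/m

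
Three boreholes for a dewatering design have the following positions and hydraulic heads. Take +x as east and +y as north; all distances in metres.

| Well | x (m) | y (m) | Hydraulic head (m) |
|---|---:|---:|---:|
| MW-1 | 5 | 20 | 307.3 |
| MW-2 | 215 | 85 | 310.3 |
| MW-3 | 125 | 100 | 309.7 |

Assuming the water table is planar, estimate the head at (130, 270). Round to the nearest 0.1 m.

With h = a·x + b·y + c and MW-1 as origin, the differences give:
  210·a + 65·b = +3.0
  120·a + 80·b = +2.4
Eliminate b (×80 and ×65, subtract): 9000·a = 84.00 → a = ∂h/∂x = +0.009333
Back-substitute: b = ∂h/∂y = +0.01600.
h(130, 270) = 307.3 + (+0.009333)·(125) + (+0.01600)·(250) = 307.3 +1.167 +4.000 = 312.467 m.

312.5 m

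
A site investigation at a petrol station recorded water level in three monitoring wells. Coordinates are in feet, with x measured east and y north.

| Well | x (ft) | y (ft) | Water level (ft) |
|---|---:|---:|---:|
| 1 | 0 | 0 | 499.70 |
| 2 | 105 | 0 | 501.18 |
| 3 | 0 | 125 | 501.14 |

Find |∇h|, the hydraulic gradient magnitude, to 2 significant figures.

0.018

∂h/∂x = (501.18 − 499.70) / (105 − 0) = +0.01410
∂h/∂y = (501.14 − 499.70) / (125 − 0) = +0.01152
|∇h| = √(0.01410² + 0.01152²) = 0.01821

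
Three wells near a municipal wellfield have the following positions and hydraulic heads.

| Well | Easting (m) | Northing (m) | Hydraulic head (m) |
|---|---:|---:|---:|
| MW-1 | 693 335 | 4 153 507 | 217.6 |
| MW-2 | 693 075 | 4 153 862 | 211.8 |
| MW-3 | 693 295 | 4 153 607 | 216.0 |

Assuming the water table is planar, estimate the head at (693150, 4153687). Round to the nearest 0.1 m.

Three-point gradient (reference MW-1): Δ to MW-2 = (-260, 355, -5.8), Δ to MW-3 = (-40, 100, -1.6).
∂h/∂x = +0.001017, ∂h/∂y = -0.01559 (det = -11800).
h(693150, 4153687) = 217.6 + (+0.001017)·(-185) + (-0.01559)·(180) = 217.6 -0.188 -2.807 = 214.605 m.

214.6 m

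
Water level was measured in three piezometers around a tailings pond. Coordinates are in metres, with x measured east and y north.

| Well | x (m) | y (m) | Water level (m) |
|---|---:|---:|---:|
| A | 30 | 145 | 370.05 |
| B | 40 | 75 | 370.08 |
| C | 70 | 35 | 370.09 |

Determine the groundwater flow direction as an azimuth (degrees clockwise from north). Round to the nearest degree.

Taking A as reference: B−A = (10, -70, +0.03); C−A = (40, -110, +0.04).
Solve a·Δx + b·Δy = Δh: det = 10·(-110) − 40·(-70) = 1700.
∂h/∂x = [(+0.03)·(-110) − (+0.04)·(-70)] / 1700 = -0.0002941
∂h/∂y = [10·(+0.04) − 40·(+0.03)] / 1700 = -0.0004706
Flow direction (−∇h) has components (+0.0002941 E, +0.0004706 N).
Azimuth = atan2(E, N) = atan2(+0.0002941, +0.0004706) = 32.0° ≈ 032°.

032°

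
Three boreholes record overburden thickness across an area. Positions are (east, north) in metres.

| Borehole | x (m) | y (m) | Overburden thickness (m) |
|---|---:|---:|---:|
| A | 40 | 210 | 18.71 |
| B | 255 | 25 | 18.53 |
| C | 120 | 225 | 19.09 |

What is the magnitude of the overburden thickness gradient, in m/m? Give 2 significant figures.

With d = a·x + b·y + c and A as origin, the differences give:
  215·a + (-185)·b = -0.18
  80·a + 15·b = +0.38
Eliminate b (×15 and ×(-185), subtract): 18025·a = 67.600 → a = ∂d/∂x = +0.003750
Back-substitute: b = ∂d/∂y = +0.005331.
|∇f| = √(0.003750² + 0.005331²) = 0.006518 m/m

0.0065 m/m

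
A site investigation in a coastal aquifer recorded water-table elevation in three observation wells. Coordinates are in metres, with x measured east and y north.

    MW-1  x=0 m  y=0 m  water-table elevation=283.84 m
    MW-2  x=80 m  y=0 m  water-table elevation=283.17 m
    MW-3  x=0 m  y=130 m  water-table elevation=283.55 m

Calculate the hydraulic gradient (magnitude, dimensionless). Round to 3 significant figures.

0.00867

∂h/∂x = (283.17 − 283.84) / (80 − 0) = -0.008375
∂h/∂y = (283.55 − 283.84) / (130 − 0) = -0.002231
|∇h| = √(-0.008375² + -0.002231²) = 0.008667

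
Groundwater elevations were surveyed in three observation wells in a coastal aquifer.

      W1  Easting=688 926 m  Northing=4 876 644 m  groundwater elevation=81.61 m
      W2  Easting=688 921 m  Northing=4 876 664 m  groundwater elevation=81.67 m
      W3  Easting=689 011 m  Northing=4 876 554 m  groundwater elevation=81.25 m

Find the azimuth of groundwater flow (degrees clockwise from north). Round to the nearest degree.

151°

Taking W1 as reference: W2−W1 = (-5, 20, +0.06); W3−W1 = (85, -90, -0.36).
Determinant of the coordinate differences = (-5)·(-90) − 85·20 = -1250.
∂h/∂x = [(+0.06)·(-90) − (-0.36)·20] / -1250 = -0.001440
∂h/∂y = [(-5)·(-0.36) − 85·(+0.06)] / -1250 = +0.002640
Flow direction (−∇h) has components (+0.001440 E, -0.002640 N).
Azimuth = atan2(E, N) = atan2(+0.001440, -0.002640) = 151.4° ≈ 151°.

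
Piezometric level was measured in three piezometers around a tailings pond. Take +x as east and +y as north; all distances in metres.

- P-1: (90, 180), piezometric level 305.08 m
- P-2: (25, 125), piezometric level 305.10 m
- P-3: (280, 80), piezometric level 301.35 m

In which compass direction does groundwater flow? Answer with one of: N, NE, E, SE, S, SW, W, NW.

Differences from P-1: to P-2 (Δx, Δy, Δh) = (-65, -55, +0.02); to P-3 = (190, -100, -3.73).
Solve a·Δx + b·Δy = Δh: det = (-65)·(-100) − 190·(-55) = 16950.
∂h/∂x = [(+0.02)·(-100) − (-3.73)·(-55)] / 16950 = -0.01222
∂h/∂y = [(-65)·(-3.73) − 190·(+0.02)] / 16950 = +0.01408
Flow = −∇h = (+0.01222 east, -0.01408 north), which points southeast.

SE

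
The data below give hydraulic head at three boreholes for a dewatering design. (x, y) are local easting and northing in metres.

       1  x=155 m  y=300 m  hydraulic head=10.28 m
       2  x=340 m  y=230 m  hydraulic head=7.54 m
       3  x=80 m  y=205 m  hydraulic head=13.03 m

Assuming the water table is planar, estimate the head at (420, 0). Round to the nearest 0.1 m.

9.0 m

With h = a·x + b·y + c and 1 as origin, the differences give:
  185·a + (-70)·b = -2.74
  (-75)·a + (-95)·b = +2.75
Eliminate b (×(-95) and ×(-70), subtract): -22825·a = 452.800 → a = ∂h/∂x = -0.01984
Back-substitute: b = ∂h/∂y = -0.01329.
h(420, 0) = 10.28 + (-0.01984)·(265) + (-0.01329)·(-300) = 10.28 -5.257 +3.986 = 9.009 m.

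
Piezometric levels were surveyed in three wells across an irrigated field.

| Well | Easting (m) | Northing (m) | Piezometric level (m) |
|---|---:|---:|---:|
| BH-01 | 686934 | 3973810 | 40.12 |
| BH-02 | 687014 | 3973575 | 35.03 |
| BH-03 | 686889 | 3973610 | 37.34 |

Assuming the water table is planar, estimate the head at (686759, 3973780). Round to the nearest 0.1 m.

42.0 m

With h = a·x + b·y + c and BH-01 as origin, the differences give:
  80·a + (-235)·b = -5.09
  (-45)·a + (-200)·b = -2.78
Eliminate b (×(-200) and ×(-235), subtract): -26575·a = 364.700 → a = ∂h/∂x = -0.01372
Back-substitute: b = ∂h/∂y = +0.01699.
h(686759, 3973780) = 40.12 + (-0.01372)·(-175) + (+0.01699)·(-30) = 40.12 +2.402 -0.510 = 42.012 m.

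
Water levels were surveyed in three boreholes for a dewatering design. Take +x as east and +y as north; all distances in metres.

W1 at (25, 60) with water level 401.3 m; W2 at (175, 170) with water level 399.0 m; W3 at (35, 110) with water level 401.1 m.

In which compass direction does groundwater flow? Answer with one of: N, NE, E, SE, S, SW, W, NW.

E

Taking W1 as reference: W2−W1 = (150, 110, -2.3); W3−W1 = (10, 50, -0.2).
Solve a·Δx + b·Δy = Δh: det = 150·50 − 10·110 = 6400.
∂h/∂x = [(-2.3)·50 − (-0.2)·110] / 6400 = -0.01453
∂h/∂y = [150·(-0.2) − 10·(-2.3)] / 6400 = -0.001094
Flow = −∇h = (+0.01453 east, +0.001094 north), which points east.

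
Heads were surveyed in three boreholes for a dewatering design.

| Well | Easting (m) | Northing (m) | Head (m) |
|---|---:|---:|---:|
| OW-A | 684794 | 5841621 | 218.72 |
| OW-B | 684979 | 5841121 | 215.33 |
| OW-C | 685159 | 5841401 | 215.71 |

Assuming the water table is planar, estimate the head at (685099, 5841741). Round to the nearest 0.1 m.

Taking OW-A as reference: OW-B−OW-A = (185, -500, -3.39); OW-C−OW-A = (365, -220, -3.01).
Solve a·Δx + b·Δy = Δh: det = 185·(-220) − 365·(-500) = 141800.
∂h/∂x = [(-3.39)·(-220) − (-3.01)·(-500)] / 141800 = -0.005354
∂h/∂y = [185·(-3.01) − 365·(-3.39)] / 141800 = +0.004799
h(685099, 5841741) = 218.72 + (-0.005354)·(305) + (+0.004799)·(120) = 218.72 -1.633 +0.576 = 217.663 m.

217.7 m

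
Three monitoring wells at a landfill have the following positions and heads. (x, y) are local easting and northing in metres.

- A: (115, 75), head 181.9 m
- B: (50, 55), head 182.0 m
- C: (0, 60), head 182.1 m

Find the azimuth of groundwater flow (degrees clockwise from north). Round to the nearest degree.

121°

Differences from A: to B (Δx, Δy, Δh) = (-65, -20, +0.1); to C = (-115, -15, +0.2).
Determinant of the coordinate differences = (-65)·(-15) − (-115)·(-20) = -1325.
∂h/∂x = [(+0.1)·(-15) − (+0.2)·(-20)] / -1325 = -0.001887
∂h/∂y = [(-65)·(+0.2) − (-115)·(+0.1)] / -1325 = +0.001132
Flow direction (−∇h) has components (+0.001887 E, -0.001132 N).
Azimuth = atan2(E, N) = atan2(+0.001887, -0.001132) = 121.0° ≈ 121°.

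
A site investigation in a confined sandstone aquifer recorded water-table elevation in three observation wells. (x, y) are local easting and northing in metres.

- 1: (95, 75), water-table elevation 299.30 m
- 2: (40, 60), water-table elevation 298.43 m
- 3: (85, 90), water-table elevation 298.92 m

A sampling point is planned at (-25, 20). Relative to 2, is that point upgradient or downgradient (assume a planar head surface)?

downgradient

Taking 1 as reference: 2−1 = (-55, -15, -0.87); 3−1 = (-10, 15, -0.38).
Determinant of the coordinate differences = (-55)·15 − (-10)·(-15) = -975.
∂h/∂x = [(-0.87)·15 − (-0.38)·(-15)] / -975 = +0.01923
∂h/∂y = [(-55)·(-0.38) − (-10)·(-0.87)] / -975 = -0.01251
Head at (-25, 20) = 299.30 + (+0.01923)·(-120) + (-0.01251)·(-55) = 297.68 m.
That is lower than the 298.43 m at 2, so the point is downgradient.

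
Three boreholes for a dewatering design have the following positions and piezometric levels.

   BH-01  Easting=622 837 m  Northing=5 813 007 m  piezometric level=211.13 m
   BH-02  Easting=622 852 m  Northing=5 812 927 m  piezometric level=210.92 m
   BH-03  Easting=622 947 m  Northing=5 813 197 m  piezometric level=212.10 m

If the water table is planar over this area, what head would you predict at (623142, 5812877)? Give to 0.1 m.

211.7 m

Taking BH-01 as reference: BH-02−BH-01 = (15, -80, -0.21); BH-03−BH-01 = (110, 190, +0.97).
Determinant of the coordinate differences = 15·190 − 110·(-80) = 11650.
∂h/∂x = [(-0.21)·190 − (+0.97)·(-80)] / 11650 = +0.003236
∂h/∂y = [15·(+0.97) − 110·(-0.21)] / 11650 = +0.003232
h(623142, 5812877) = 211.13 + (+0.003236)·(305) + (+0.003232)·(-130) = 211.13 +0.987 -0.420 = 211.697 m.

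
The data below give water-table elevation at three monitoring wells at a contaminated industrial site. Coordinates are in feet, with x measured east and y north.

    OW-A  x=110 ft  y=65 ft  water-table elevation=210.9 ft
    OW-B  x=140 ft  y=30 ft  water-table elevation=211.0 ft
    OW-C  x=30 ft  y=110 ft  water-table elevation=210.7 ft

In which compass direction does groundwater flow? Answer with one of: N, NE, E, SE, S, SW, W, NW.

Differences from OW-A: to OW-B (Δx, Δy, Δh) = (30, -35, +0.1); to OW-C = (-80, 45, -0.2).
Determinant of the coordinate differences = 30·45 − (-80)·(-35) = -1450.
∂h/∂x = [(+0.1)·45 − (-0.2)·(-35)] / -1450 = +0.001724
∂h/∂y = [30·(-0.2) − (-80)·(+0.1)] / -1450 = -0.001379
Flow = −∇h = (-0.001724 east, +0.001379 north), which points northwest.

NW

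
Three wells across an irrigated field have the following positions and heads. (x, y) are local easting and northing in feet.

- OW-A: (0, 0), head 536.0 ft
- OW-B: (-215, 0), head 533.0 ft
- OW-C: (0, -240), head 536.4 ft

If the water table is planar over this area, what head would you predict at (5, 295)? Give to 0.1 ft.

∂h/∂x = (533.0 − 536.0) / (-215 − 0) = +0.01395
∂h/∂y = (536.4 − 536.0) / (-240 − 0) = -0.001667
h(5, 295) = 536.0 + (+0.01395)·(5) + (-0.001667)·(295) = 536.0 +0.070 -0.492 = 535.578 ft.

535.6 ft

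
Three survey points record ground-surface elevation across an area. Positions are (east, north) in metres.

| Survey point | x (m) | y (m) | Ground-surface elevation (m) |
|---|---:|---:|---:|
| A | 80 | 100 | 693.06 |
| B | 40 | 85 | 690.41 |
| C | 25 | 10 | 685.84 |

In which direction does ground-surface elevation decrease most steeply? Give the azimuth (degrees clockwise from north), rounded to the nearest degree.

222°

Taking A as reference: B−A = (-40, -15, -2.65); C−A = (-55, -90, -7.22).
Determinant of the coordinate differences = (-40)·(-90) − (-55)·(-15) = 2775.
∂z/∂x = [(-2.65)·(-90) − (-7.22)·(-15)] / 2775 = +0.04692
∂z/∂y = [(-40)·(-7.22) − (-55)·(-2.65)] / 2775 = +0.05155
Steepest decrease is along −∇f: components (-0.04692 E, -0.05155 N).
Azimuth = atan2(-0.04692, -0.05155) = 222.3° ≈ 222°.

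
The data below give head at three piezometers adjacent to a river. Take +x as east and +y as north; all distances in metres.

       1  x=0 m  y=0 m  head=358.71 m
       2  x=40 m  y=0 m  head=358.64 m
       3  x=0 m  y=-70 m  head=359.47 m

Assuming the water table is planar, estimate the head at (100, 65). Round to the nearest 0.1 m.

∂h/∂x = (358.64 − 358.71) / (40 − 0) = -0.001750
∂h/∂y = (359.47 − 358.71) / (-70 − 0) = -0.01086
h(100, 65) = 358.71 + (-0.001750)·(100) + (-0.01086)·(65) = 358.71 -0.175 -0.706 = 357.829 m.

357.8 m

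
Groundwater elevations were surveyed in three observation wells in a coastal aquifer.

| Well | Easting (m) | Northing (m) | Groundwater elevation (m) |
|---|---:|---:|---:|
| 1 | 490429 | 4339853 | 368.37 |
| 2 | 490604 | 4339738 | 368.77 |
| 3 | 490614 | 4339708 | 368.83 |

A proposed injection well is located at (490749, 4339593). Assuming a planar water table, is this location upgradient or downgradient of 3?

Taking 1 as reference: 2−1 = (175, -115, +0.40); 3−1 = (185, -145, +0.46).
Determinant of the coordinate differences = 175·(-145) − 185·(-115) = -4100.
∂h/∂x = [(+0.40)·(-145) − (+0.46)·(-115)] / -4100 = +0.001244
∂h/∂y = [175·(+0.46) − 185·(+0.40)] / -4100 = -0.001585
Head at (490749, 4339593) = 368.37 + (+0.001244)·(320) + (-0.001585)·(-260) = 369.18 m.
That is higher than the 368.83 m at 3, so the point is upgradient.

upgradient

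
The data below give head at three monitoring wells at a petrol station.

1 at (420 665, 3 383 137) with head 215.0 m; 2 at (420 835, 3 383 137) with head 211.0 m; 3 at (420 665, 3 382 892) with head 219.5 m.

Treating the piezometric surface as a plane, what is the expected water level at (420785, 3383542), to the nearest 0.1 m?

∂h/∂x = (211.0 − 215.0) / (420835 − 420665) = -0.02353
∂h/∂y = (219.5 − 215.0) / (3382892 − 3383137) = -0.01837
h(420785, 3383542) = 215.0 + (-0.02353)·(120) + (-0.01837)·(405) = 215.0 -2.824 -7.439 = 204.738 m.

204.7 m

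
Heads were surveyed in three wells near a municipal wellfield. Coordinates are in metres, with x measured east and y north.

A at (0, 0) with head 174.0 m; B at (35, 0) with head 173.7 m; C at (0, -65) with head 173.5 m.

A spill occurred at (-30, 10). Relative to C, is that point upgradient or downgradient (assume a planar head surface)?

∂h/∂x = (173.7 − 174.0) / (35 − 0) = -0.008571
∂h/∂y = (173.5 − 174.0) / (-65 − 0) = +0.007692
Head at (-30, 10) = 174.0 + (-0.008571)·(-30) + (+0.007692)·(10) = 174.33 m.
That is higher than the 173.5 m at C, so the point is upgradient.

upgradient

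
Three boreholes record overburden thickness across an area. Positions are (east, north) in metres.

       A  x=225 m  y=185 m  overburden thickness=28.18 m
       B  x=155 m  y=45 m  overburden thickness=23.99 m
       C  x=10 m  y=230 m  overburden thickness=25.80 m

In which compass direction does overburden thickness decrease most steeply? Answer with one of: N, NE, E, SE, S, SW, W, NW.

With d = a·x + b·y + c and A as origin, the differences give:
  (-70)·a + (-140)·b = -4.19
  (-215)·a + 45·b = -2.38
Eliminate b (×45 and ×(-140), subtract): -33250·a = -521.750 → a = ∂d/∂x = +0.01569
Back-substitute: b = ∂d/∂y = +0.02208.
Steepest decrease is along −∇f = (-0.01569 E, -0.02208 N) → southwest.

SW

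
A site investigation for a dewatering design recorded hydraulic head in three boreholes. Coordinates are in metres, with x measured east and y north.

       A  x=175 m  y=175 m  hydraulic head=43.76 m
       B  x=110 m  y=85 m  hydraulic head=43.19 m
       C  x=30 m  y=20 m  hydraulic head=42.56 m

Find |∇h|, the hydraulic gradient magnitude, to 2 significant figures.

0.0068

With h = a·x + b·y + c and A as origin, the differences give:
  (-65)·a + (-90)·b = -0.57
  (-145)·a + (-155)·b = -1.20
Eliminate b (×(-155) and ×(-90), subtract): -2975·a = -19.650 → a = ∂h/∂x = +0.006605
Back-substitute: b = ∂h/∂y = +0.001563.
|∇h| = √(0.006605² + 0.001563²) = 0.006787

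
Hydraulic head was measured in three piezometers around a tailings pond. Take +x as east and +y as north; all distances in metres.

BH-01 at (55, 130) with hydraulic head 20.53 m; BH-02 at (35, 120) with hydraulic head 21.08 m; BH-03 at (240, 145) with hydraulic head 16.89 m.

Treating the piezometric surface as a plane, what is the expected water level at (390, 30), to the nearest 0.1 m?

16.3 m

With h = a·x + b·y + c and BH-01 as origin, the differences give:
  (-20)·a + (-10)·b = +0.55
  185·a + 15·b = -3.64
Eliminate b (×15 and ×(-10), subtract): 1550·a = -28.150 → a = ∂h/∂x = -0.01816
Back-substitute: b = ∂h/∂y = -0.01868.
h(390, 30) = 20.53 + (-0.01816)·(335) + (-0.01868)·(-100) = 20.53 -6.084 +1.868 = 16.314 m.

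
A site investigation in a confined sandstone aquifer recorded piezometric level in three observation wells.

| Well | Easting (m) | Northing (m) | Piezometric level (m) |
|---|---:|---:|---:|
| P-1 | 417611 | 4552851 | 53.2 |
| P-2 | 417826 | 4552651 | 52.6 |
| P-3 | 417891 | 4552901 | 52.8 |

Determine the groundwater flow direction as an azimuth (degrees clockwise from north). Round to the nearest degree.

With h = a·x + b·y + c and P-1 as origin, the differences give:
  215·a + (-200)·b = -0.6
  280·a + 50·b = -0.4
Eliminate b (×50 and ×(-200), subtract): 66750·a = -110.00 → a = ∂h/∂x = -0.001648
Back-substitute: b = ∂h/∂y = +0.001228.
Flow direction (−∇h) has components (+0.001648 E, -0.001228 N).
Azimuth = atan2(E, N) = atan2(+0.001648, -0.001228) = 126.7° ≈ 127°.

127°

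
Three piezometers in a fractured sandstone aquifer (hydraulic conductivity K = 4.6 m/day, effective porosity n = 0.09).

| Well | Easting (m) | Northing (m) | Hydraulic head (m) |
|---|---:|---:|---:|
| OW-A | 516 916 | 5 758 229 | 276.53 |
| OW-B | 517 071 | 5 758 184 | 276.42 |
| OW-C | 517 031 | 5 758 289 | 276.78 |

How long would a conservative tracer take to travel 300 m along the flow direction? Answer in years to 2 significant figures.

Differences from OW-A: to OW-B (Δx, Δy, Δh) = (155, -45, -0.11); to OW-C = (115, 60, +0.25).
Solve a·Δx + b·Δy = Δh: det = 155·60 − 115·(-45) = 14475.
∂h/∂x = [(-0.11)·60 − (+0.25)·(-45)] / 14475 = +0.0003212
∂h/∂y = [155·(+0.25) − 115·(-0.11)] / 14475 = +0.003551
|∇h| = √(0.0003212² + 0.003551²) = 0.003565
Seepage velocity v = K·i/n = 4.6 × 0.003565 / 0.09 = 0.1822 m/day.
t = 300 / 0.1822 = 1647 days = 4.51 years.

4.5 years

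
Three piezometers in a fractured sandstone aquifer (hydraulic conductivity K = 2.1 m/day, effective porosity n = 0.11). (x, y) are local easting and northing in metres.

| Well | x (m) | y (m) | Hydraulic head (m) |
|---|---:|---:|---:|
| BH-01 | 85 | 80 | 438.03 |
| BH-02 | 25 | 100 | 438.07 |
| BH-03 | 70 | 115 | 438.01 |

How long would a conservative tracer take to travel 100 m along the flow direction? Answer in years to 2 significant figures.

10 years

With h = a·x + b·y + c and BH-01 as origin, the differences give:
  (-60)·a + 20·b = +0.04
  (-15)·a + 35·b = -0.02
Eliminate b (×35 and ×20, subtract): -1800·a = 1.800 → a = ∂h/∂x = -0.001000
Back-substitute: b = ∂h/∂y = -0.0010000.
|∇h| = √(-0.001000² + -0.0010000²) = 0.001414
Seepage velocity v = K·i/n = 2.1 × 0.001414 / 0.11 = 0.02699 m/day.
t = 100 / 0.02699 = 3705 days = 10.1 years.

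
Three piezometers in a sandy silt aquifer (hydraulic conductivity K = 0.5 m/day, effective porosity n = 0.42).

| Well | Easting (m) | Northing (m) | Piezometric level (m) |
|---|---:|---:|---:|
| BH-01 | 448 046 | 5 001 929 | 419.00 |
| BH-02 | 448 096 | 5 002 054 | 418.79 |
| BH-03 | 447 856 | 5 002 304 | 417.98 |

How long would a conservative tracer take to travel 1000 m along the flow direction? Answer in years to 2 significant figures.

950 years

Three-point gradient (reference BH-01): Δ to BH-02 = (50, 125, -0.21), Δ to BH-03 = (-190, 375, -1.02).
∂h/∂x = +0.001147, ∂h/∂y = -0.002139 (det = 42500).
|∇h| = √(0.001147² + -0.002139²) = 0.002427
Seepage velocity v = K·i/n = 0.5 × 0.002427 / 0.42 = 0.002889 m/day.
t = 1000 / 0.002889 = 3.461e+05 days = 948 years.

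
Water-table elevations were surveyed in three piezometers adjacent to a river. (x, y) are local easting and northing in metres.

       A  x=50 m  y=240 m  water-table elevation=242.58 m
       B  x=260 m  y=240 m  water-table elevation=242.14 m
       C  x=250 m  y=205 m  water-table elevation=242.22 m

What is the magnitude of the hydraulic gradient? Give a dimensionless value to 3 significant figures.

With h = a·x + b·y + c and A as origin, the differences give:
  210·a + 0·b = -0.44
  200·a + (-35)·b = -0.36
Eliminate b (×(-35) and ×0, subtract): -7350·a = 15.400 → a = ∂h/∂x = -0.002095
Back-substitute: b = ∂h/∂y = -0.001687.
|∇h| = √(-0.002095² + -0.001687²) = 0.00269

0.00269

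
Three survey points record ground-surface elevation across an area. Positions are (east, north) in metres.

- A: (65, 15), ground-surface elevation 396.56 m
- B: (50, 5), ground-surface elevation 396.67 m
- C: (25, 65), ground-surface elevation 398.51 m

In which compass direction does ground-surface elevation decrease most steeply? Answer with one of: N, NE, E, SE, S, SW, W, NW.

SE

With z = a·x + b·y + c and A as origin, the differences give:
  (-15)·a + (-10)·b = +0.11
  (-40)·a + 50·b = +1.95
Eliminate b (×50 and ×(-10), subtract): -1150·a = 25.000 → a = ∂z/∂x = -0.02174
Back-substitute: b = ∂z/∂y = +0.02161.
Steepest decrease is along −∇f = (+0.02174 E, -0.02161 N) → southeast.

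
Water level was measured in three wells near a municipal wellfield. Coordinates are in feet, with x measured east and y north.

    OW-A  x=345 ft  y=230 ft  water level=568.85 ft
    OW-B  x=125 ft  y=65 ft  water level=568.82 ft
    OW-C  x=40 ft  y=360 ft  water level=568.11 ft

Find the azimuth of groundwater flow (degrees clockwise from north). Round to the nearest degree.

321°

With h = a·x + b·y + c and OW-A as origin, the differences give:
  (-220)·a + (-165)·b = -0.03
  (-305)·a + 130·b = -0.74
Eliminate b (×130 and ×(-165), subtract): -78925·a = -126.000 → a = ∂h/∂x = +0.001596
Back-substitute: b = ∂h/∂y = -0.001947.
Flow direction (−∇h) has components (-0.001596 E, +0.001947 N).
Azimuth = atan2(E, N) = atan2(-0.001596, +0.001947) = 320.6° ≈ 321°.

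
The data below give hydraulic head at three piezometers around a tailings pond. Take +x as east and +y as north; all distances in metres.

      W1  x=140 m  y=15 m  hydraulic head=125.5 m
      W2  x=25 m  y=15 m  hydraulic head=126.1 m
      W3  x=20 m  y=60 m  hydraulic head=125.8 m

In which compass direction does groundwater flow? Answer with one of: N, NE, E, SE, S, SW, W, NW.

NE

With h = a·x + b·y + c and W1 as origin, the differences give:
  (-115)·a + 0·b = +0.6
  (-120)·a + 45·b = +0.3
Eliminate b (×45 and ×0, subtract): -5175·a = 27.00 → a = ∂h/∂x = -0.005217
Back-substitute: b = ∂h/∂y = -0.007246.
Flow = −∇h = (+0.005217 east, +0.007246 north), which points northeast.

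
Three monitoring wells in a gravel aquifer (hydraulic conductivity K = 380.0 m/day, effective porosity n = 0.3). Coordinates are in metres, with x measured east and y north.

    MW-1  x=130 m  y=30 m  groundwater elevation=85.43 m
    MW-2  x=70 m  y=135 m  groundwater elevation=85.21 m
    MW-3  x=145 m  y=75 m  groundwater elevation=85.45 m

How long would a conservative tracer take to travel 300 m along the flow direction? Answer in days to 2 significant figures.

Taking MW-1 as reference: MW-2−MW-1 = (-60, 105, -0.22); MW-3−MW-1 = (15, 45, +0.02).
Solve a·Δx + b·Δy = Δh: det = (-60)·45 − 15·105 = -4275.
∂h/∂x = [(-0.22)·45 − (+0.02)·105] / -4275 = +0.002807
∂h/∂y = [(-60)·(+0.02) − 15·(-0.22)] / -4275 = -0.0004912
|∇h| = √(0.002807² + -0.0004912²) = 0.00285
Seepage velocity v = K·i/n = 380.0 × 0.00285 / 0.3 = 3.61 m/day.
t = 300 / 3.61 = 83.1 days.

83 days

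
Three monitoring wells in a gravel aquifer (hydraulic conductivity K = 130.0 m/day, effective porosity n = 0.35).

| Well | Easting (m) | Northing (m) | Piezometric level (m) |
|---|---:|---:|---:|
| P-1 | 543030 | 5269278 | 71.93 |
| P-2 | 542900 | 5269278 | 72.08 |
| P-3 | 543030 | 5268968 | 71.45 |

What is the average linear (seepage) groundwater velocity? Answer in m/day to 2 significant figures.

∂h/∂x = (72.08 − 71.93) / (542900 − 543030) = -0.001154
∂h/∂y = (71.45 − 71.93) / (5268968 − 5269278) = +0.001548
|∇h| = √(-0.001154² + 0.001548²) = 0.001931
Seepage velocity v = K·i/n = 130.0 × 0.001931 / 0.35 = 0.7172 m/day.

0.72 m/day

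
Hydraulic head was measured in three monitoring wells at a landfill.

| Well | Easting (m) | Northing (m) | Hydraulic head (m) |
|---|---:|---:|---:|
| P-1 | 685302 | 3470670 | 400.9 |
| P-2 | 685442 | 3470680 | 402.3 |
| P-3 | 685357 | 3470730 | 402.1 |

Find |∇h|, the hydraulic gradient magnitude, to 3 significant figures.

0.0148

Three-point gradient (reference P-1): Δ to P-2 = (140, 10, +1.4), Δ to P-3 = (55, 60, +1.2).
∂h/∂x = +0.009172, ∂h/∂y = +0.01159 (det = 7850).
|∇h| = √(0.009172² + 0.01159²) = 0.01478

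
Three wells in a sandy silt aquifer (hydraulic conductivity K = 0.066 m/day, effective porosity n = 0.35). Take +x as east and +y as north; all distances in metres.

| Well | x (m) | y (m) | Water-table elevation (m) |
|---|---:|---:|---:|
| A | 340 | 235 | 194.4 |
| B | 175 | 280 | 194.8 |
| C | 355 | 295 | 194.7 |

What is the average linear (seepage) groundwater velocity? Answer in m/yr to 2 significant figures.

Three-point gradient (reference A): Δ to B = (-165, 45, +0.4), Δ to C = (15, 60, +0.3).
∂h/∂x = -0.0009929, ∂h/∂y = +0.005248 (det = -10575).
|∇h| = √(-0.0009929² + 0.005248²) = 0.005341
Seepage velocity v = K·i/n = 0.066 × 0.005341 / 0.35 = 0.001007 m/day = 0.3678 m/yr.

0.37 m/yr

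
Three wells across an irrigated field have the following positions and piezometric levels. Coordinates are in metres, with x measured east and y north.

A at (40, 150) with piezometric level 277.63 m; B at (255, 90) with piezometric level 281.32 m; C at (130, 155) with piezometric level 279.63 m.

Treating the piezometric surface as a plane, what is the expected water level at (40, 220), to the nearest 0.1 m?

With h = a·x + b·y + c and A as origin, the differences give:
  215·a + (-60)·b = +3.69
  90·a + 5·b = +2.00
Eliminate b (×5 and ×(-60), subtract): 6475·a = 138.450 → a = ∂h/∂x = +0.02138
Back-substitute: b = ∂h/∂y = +0.01512.
h(40, 220) = 277.63 + (+0.02138)·(0) + (+0.01512)·(70) = 277.63 +0.000 +1.058 = 278.688 m.

278.7 m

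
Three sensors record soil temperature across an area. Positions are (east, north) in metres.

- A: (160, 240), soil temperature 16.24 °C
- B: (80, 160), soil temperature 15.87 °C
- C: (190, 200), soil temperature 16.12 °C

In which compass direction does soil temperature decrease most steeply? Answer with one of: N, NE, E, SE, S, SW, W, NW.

With T = a·x + b·y + c and A as origin, the differences give:
  (-80)·a + (-80)·b = -0.37
  30·a + (-40)·b = -0.12
Eliminate b (×(-40) and ×(-80), subtract): 5600·a = 5.200 → a = ∂T/∂x = +0.0009286
Back-substitute: b = ∂T/∂y = +0.003696.
Steepest decrease is along −∇f = (-0.0009286 E, -0.003696 N) → south.

S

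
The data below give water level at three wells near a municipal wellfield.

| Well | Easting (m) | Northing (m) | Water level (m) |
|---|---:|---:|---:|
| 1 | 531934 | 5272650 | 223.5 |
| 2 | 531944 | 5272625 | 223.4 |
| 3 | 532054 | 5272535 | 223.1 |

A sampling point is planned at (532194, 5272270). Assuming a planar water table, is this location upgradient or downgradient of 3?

downgradient

Taking 1 as reference: 2−1 = (10, -25, -0.1); 3−1 = (120, -115, -0.4).
Solve a·Δx + b·Δy = Δh: det = 10·(-115) − 120·(-25) = 1850.
∂h/∂x = [(-0.1)·(-115) − (-0.4)·(-25)] / 1850 = +0.0008108
∂h/∂y = [10·(-0.4) − 120·(-0.1)] / 1850 = +0.004324
Head at (532194, 5272270) = 223.5 + (+0.0008108)·(260) + (+0.004324)·(-380) = 222.07 m.
That is lower than the 223.1 m at 3, so the point is downgradient.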